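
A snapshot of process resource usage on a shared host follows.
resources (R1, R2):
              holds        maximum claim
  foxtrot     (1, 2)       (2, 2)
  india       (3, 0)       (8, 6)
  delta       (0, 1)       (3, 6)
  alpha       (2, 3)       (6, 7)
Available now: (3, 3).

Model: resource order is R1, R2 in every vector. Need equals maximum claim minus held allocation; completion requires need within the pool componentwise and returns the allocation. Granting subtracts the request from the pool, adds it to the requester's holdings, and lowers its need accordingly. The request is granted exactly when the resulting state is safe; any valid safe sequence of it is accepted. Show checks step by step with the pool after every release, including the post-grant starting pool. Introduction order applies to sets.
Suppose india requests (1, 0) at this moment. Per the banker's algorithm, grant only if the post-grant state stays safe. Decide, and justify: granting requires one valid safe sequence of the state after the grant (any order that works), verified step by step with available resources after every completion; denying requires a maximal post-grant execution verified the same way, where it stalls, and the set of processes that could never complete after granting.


DENY: after the grant no complete ordering would exist.
Key observation: the pool after foxtrot, delta is (3, 6); every surviving request exceeds it in R1, so progress ends there.
Pretend the grant happened; the run foxtrot, delta goes as far as possible. Step-by-step check:
  pool = (2, 3)
  foxtrot needs (1, 0) <= (2, 3) -> finishes; pool += (1, 2) = (3, 5)
  delta needs (3, 5) <= (3, 5) -> finishes; pool += (0, 1) = (3, 6)
  blocked: india wants (4, 6), pool (3, 6) — not enough R1
  blocked: alpha wants (4, 4), pool (3, 6) — not enough R1
Had the request been granted, india and alpha could never finish.


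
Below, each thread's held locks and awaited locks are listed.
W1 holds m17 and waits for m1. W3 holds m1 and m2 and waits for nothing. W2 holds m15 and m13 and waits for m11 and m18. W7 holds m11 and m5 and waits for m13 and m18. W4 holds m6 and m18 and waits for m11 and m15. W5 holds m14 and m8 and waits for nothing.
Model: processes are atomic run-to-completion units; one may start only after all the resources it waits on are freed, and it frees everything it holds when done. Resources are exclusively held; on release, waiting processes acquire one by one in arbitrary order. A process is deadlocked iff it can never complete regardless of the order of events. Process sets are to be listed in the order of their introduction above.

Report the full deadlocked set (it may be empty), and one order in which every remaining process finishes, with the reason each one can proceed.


Deadlocked set: W2, W7 and W4.
Key observation: the knot is the closed ring of waits W2 -> W7 -> W2; W4 is caught in further circular waits.
A valid finishing order for the others: W5, W3, W1.
Check, step by step:
  run W5 (it waits on nothing); releases m14 and m8
  run W3 (it waits on nothing); releases m1 and m2
  W1: everything it awaited (m1) is free; runs, freeing m17


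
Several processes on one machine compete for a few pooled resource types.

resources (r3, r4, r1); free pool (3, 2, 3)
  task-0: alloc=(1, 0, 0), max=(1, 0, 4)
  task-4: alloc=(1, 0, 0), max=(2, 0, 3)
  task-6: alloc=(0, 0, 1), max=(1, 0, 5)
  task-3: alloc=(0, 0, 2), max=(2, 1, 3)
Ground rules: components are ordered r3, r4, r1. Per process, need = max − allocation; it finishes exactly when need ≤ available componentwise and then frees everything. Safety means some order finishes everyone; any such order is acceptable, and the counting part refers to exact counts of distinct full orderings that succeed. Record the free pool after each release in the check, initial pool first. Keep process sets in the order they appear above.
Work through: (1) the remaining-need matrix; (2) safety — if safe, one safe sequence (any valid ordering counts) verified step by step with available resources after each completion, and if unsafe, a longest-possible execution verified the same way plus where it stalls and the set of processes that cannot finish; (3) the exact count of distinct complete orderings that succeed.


(1) Need matrix, components ordered r3, r4, r1:
  task-0: (0, 0, 4)
  task-4: (1, 0, 3)
  task-6: (1, 0, 4)
  task-3: (2, 1, 1)
(2) SAFE — a valid safe sequence is task-3, task-4, task-6, task-0.
Key observation: every step clears its requested resources with room to spare; the minimum clearance is 1, first at task-3 — (2, 1, 1) vs (3, 2, 3) free.
Verifying each step:
  pool = (3, 2, 3)
  task-3: need (2, 1, 1) fits (3, 2, 3); releases (0, 0, 2), pool now (3, 2, 5)
  task-4: need (1, 0, 3) fits (3, 2, 5); releases (1, 0, 0), pool now (4, 2, 5)
  task-6: need (1, 0, 4) fits (4, 2, 5); releases (0, 0, 1), pool now (4, 2, 6)
  task-0: need (0, 0, 4) fits (4, 2, 6); releases (1, 0, 0), pool now (5, 2, 6)
(3) Exactly 8 of the possible complete orderings are safe sequences.


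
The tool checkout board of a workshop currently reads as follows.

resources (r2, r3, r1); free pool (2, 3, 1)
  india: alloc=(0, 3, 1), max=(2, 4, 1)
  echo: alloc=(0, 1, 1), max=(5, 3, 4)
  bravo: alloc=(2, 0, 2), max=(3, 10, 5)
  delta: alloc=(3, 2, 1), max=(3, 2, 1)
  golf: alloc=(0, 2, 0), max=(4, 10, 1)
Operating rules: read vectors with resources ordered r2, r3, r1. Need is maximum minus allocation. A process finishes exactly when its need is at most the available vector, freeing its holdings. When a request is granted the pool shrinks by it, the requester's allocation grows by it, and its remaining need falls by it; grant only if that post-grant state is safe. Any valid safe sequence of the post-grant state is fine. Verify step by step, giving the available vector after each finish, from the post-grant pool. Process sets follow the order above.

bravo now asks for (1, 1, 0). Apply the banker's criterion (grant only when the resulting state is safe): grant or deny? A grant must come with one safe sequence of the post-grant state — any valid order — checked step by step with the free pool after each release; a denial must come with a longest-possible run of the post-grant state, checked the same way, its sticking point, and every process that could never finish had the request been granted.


DENY — the pretend-granted state is unsafe.
Key observation: after delta, india the pool peaks at (4, 7, 3), and each blocked process is short somewhere: echo on r2; bravo on r3; golf on r3.
After a pretend grant, a maximal execution: delta, india — then nothing else fits. Step-by-step check:
  pool = (1, 2, 1)
  delta: need (0, 0, 0) fits (1, 2, 1); releases (3, 2, 1), pool now (4, 4, 2)
  india: need (2, 1, 0) fits (4, 4, 2); releases (0, 3, 1), pool now (4, 7, 3)
  echo still needs (5, 2, 3) but only (4, 7, 3) is free — short on r2
  bravo still needs (0, 9, 3) but only (4, 7, 3) is free — short on r3
  golf still needs (4, 8, 1) but only (4, 7, 3) is free — short on r3
Post-grant, the permanently blocked set is echo, bravo and golf.


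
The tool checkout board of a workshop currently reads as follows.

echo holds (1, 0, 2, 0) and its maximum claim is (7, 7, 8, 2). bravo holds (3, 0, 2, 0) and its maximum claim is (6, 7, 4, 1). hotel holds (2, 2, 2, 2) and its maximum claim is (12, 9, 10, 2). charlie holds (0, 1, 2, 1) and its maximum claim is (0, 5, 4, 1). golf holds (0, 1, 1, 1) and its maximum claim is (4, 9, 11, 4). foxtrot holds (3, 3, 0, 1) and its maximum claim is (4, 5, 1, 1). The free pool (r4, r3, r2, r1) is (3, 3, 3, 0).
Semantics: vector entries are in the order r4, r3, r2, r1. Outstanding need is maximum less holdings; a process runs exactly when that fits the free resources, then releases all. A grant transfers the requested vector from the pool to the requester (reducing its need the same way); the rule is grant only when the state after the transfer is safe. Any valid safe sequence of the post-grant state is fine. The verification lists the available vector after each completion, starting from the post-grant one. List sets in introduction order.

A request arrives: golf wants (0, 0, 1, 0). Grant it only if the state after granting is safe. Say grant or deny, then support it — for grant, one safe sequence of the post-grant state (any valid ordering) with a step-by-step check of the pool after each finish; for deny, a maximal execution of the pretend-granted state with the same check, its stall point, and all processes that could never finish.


GRANT. The post-grant state is safe; one safe sequence: foxtrot, charlie, bravo, echo, hotel, golf.
Key observation: the grant leaves (3, 3, 2, 0) free — enough for foxtrot, whose release restarts the cascade.
Step-by-step check of the post-grant state:
  pool = (3, 3, 2, 0)
  run foxtrot (needs (1, 2, 1, 0), free (3, 3, 2, 0)); after release of (3, 3, 0, 1) the pool is (6, 6, 2, 1)
  run charlie (needs (0, 4, 2, 0), free (6, 6, 2, 1)); after release of (0, 1, 2, 1) the pool is (6, 7, 4, 2)
  run bravo (needs (3, 7, 2, 1), free (6, 7, 4, 2)); after release of (3, 0, 2, 0) the pool is (9, 7, 6, 2)
  run echo (needs (6, 7, 6, 2), free (9, 7, 6, 2)); after release of (1, 0, 2, 0) the pool is (10, 7, 8, 2)
  run hotel (needs (10, 7, 8, 0), free (10, 7, 8, 2)); after release of (2, 2, 2, 2) the pool is (12, 9, 10, 4)
  run golf (needs (4, 8, 9, 3), free (12, 9, 10, 4)); after release of (0, 1, 2, 1) the pool is (12, 10, 12, 5)


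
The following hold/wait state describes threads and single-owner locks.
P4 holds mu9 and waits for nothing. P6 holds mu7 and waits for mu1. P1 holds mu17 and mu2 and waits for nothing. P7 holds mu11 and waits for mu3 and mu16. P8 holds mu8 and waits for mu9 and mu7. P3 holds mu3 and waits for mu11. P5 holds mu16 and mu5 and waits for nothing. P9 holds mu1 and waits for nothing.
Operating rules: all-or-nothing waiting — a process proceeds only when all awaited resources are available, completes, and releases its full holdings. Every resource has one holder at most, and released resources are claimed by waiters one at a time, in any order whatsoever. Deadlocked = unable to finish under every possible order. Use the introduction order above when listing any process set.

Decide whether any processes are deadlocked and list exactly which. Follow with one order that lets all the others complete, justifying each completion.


The deadlocked set is P7 and P3.
Key observation: nobody on the ring P7 -> P3 -> P7 can start until another member finishes, which never happens; no other process is dragged down with it.
One completion order for the rest: P9, P1, P5, P4, P6, P8.
Verifying each step:
  run P9 (it waits on nothing); releases mu1
  run P1 (it waits on nothing); releases mu17 and mu2
  run P5 (it waits on nothing); releases mu16 and mu5
  run P4 (it waits on nothing); releases mu9
  run P6 (all its waits — mu1 — are resolved); releases mu7
  run P8 (all its waits — mu9 and mu7 — are resolved); releases mu8


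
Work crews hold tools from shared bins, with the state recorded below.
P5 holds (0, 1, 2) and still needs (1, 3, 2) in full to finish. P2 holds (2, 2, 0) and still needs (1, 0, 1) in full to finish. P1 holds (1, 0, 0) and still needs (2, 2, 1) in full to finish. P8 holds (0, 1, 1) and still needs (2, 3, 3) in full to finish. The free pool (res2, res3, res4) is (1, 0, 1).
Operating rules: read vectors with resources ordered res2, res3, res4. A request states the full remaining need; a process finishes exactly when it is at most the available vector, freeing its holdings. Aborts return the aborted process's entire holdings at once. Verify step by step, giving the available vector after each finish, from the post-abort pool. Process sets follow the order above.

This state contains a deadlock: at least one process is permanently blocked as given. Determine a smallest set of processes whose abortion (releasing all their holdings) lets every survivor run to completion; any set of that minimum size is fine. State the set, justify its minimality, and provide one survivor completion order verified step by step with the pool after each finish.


Minimum abort set: P5.
Key observation: P8 had no path to completion before; after the abort of P5 ((0, 1, 2) returned), step 3 is where it fits.
Why nothing smaller works: aborting no one leaves the state deadlocked as given.
The survivors complete as P2, P1, P8. Verifying each step (starting from the post-abort pool):
  pool = (1, 1, 3)
  P2: need (1, 0, 1) fits (1, 1, 3); releases (2, 2, 0), pool now (3, 3, 3)
  P1: need (2, 2, 1) fits (3, 3, 3); releases (1, 0, 0), pool now (4, 3, 3)
  P8: need (2, 3, 3) fits (4, 3, 3); releases (0, 1, 1), pool now (4, 4, 4)


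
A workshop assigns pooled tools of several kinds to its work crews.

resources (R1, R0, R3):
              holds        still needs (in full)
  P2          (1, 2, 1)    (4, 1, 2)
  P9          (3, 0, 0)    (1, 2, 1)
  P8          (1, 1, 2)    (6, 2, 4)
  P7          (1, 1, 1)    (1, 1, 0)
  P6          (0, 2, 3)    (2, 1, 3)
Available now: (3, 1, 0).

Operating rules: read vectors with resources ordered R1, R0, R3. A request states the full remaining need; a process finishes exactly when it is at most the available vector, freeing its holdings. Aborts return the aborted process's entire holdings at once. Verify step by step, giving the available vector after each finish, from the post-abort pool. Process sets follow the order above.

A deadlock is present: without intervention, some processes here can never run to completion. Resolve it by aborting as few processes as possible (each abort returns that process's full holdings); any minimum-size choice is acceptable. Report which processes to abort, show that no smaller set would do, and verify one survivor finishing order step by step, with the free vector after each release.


Abort P6.
Key observation: P2 was stuck for good until P6 gave back (0, 2, 3); in the order shown it finishes at step 2.
No smaller set exists: with zero aborts the deadlock remains.
Survivors finish in the order: P9, P2, P8, P7. Step-by-step check (pool after the aborts first):
  pool = (3, 3, 3)
  P9 needs (1, 2, 1) <= (3, 3, 3) -> finishes; pool += (3, 0, 0) = (6, 3, 3)
  P2 needs (4, 1, 2) <= (6, 3, 3) -> finishes; pool += (1, 2, 1) = (7, 5, 4)
  P8 needs (6, 2, 4) <= (7, 5, 4) -> finishes; pool += (1, 1, 2) = (8, 6, 6)
  P7 needs (1, 1, 0) <= (8, 6, 6) -> finishes; pool += (1, 1, 1) = (9, 7, 7)


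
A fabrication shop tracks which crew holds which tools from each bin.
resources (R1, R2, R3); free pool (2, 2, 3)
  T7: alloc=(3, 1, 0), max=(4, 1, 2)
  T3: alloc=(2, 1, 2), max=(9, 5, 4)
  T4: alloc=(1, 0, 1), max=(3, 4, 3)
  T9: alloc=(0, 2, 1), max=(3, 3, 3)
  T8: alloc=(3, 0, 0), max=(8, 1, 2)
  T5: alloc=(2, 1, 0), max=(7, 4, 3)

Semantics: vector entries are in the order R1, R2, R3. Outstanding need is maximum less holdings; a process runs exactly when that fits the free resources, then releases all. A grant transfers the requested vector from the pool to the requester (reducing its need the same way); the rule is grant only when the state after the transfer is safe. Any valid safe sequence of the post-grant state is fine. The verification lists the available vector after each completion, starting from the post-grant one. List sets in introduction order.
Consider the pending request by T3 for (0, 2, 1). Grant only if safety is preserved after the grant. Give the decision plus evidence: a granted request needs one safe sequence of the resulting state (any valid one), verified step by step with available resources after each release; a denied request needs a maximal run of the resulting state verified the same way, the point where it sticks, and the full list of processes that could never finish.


GRANT: granting preserves safety; a valid post-grant sequence is T7, T9, T5, T4, T8, T3.
Key observation: the transfer keeps a workable pool ((2, 0, 2)); T7 starts the safe sequence.
Check on the post-grant state, step by step:
  pool = (2, 0, 2)
  run T7 (needs (1, 0, 2), free (2, 0, 2)); after release of (3, 1, 0) the pool is (5, 1, 2)
  run T9 (needs (3, 1, 2), free (5, 1, 2)); after release of (0, 2, 1) the pool is (5, 3, 3)
  run T5 (needs (5, 3, 3), free (5, 3, 3)); after release of (2, 1, 0) the pool is (7, 4, 3)
  run T4 (needs (2, 4, 2), free (7, 4, 3)); after release of (1, 0, 1) the pool is (8, 4, 4)
  run T8 (needs (5, 1, 2), free (8, 4, 4)); after release of (3, 0, 0) the pool is (11, 4, 4)
  run T3 (needs (7, 2, 1), free (11, 4, 4)); after release of (2, 3, 3) the pool is (13, 7, 7)


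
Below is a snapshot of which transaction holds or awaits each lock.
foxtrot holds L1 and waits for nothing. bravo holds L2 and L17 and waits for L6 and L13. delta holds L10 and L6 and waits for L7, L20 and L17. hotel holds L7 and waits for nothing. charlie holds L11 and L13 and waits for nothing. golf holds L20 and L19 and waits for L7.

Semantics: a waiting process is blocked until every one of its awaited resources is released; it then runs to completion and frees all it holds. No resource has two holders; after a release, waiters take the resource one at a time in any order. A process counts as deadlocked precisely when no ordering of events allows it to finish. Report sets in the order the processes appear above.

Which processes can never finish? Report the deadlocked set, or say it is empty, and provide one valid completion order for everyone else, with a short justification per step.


Deadlocked set: bravo and delta.
Key observation: bravo -> delta -> bravo is a circular wait — nothing in it can go first; no other process is dragged down with it.
One completion order for the rest: charlie, foxtrot, hotel, golf.
Walking it through:
  run charlie (it waits on nothing); releases L11 and L13
  run foxtrot (it waits on nothing); releases L1
  run hotel (it waits on nothing); releases L7
  golf waits on L7 — all released -> runs and releases L20 and L19


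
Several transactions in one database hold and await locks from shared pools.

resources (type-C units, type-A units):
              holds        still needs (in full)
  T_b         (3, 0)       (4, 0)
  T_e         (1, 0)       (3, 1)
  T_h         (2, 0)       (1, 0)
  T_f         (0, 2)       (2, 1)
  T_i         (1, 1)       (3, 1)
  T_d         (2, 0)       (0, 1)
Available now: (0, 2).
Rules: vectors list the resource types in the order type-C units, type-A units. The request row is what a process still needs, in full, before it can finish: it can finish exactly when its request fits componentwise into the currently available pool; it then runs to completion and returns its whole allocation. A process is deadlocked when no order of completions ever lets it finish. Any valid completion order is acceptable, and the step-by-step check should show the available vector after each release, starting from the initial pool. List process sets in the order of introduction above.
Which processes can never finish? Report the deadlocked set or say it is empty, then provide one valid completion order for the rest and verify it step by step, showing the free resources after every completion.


The deadlocked set is empty.
Key observation: T_d can run right away; the returned allocation unlocks the remaining processes in turn.
One completion order for the rest: T_d, T_h, T_i, T_e, T_f, T_b. Walking it through:
  pool = (0, 2)
  run T_d (needs (0, 1), free (0, 2)); after release of (2, 0) the pool is (2, 2)
  run T_h (needs (1, 0), free (2, 2)); after release of (2, 0) the pool is (4, 2)
  run T_i (needs (3, 1), free (4, 2)); after release of (1, 1) the pool is (5, 3)
  run T_e (needs (3, 1), free (5, 3)); after release of (1, 0) the pool is (6, 3)
  run T_f (needs (2, 1), free (6, 3)); after release of (0, 2) the pool is (6, 5)
  run T_b (needs (4, 0), free (6, 5)); after release of (3, 0) the pool is (9, 5)


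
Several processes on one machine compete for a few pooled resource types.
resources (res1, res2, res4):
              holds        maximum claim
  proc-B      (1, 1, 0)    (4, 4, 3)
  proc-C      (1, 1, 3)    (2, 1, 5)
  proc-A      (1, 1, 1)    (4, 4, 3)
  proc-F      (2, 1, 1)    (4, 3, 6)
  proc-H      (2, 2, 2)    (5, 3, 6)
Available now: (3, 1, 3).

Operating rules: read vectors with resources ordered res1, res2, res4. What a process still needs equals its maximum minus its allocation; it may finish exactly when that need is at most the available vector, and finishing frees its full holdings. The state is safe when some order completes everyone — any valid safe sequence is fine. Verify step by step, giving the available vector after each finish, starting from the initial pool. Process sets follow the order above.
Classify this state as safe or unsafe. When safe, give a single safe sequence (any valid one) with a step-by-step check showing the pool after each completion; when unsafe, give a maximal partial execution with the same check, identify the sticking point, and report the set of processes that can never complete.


SAFE. One safe sequence: proc-C, proc-F, proc-B, proc-A, proc-H.
Key observation: the first exact fit in this order is proc-F — it needs (2, 2, 5) with (4, 2, 6) free, meeting a requested resource to the last unit.
Walking it through:
  pool = (3, 1, 3)
  proc-C: need (1, 0, 2) fits (3, 1, 3); releases (1, 1, 3), pool now (4, 2, 6)
  proc-F: need (2, 2, 5) fits (4, 2, 6); releases (2, 1, 1), pool now (6, 3, 7)
  proc-B: need (3, 3, 3) fits (6, 3, 7); releases (1, 1, 0), pool now (7, 4, 7)
  proc-A: need (3, 3, 2) fits (7, 4, 7); releases (1, 1, 1), pool now (8, 5, 8)
  proc-H: need (3, 1, 4) fits (8, 5, 8); releases (2, 2, 2), pool now (10, 7, 10)


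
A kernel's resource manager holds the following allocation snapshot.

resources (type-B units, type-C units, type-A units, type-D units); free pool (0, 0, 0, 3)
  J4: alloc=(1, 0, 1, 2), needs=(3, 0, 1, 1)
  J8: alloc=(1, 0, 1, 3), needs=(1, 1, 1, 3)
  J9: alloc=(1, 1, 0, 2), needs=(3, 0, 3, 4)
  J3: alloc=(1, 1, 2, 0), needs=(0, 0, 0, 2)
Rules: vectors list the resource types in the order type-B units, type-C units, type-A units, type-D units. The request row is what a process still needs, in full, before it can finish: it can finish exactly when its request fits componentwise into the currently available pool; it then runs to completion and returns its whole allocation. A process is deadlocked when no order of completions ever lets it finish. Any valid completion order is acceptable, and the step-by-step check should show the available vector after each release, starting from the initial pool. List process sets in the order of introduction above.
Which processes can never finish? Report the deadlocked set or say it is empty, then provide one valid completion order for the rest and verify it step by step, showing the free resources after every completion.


Deadlocked: J4 and J9.
Key observation: after J3, J8 complete, (2, 1, 3, 6) is the best the pool ever gets, yet each leftover process wants more type-B units.
A valid finishing order for the others: J3, J8. Check, step by step:
  pool = (0, 0, 0, 3)
  J3 needs (0, 0, 0, 2) <= (0, 0, 0, 3) -> finishes; pool += (1, 1, 2, 0) = (1, 1, 2, 3)
  J8 needs (1, 1, 1, 3) <= (1, 1, 2, 3) -> finishes; pool += (1, 0, 1, 3) = (2, 1, 3, 6)
None of the blocked processes ever fits:
  blocked: J4 wants (3, 0, 1, 1), pool (2, 1, 3, 6) — not enough type-B units
  blocked: J9 wants (3, 0, 3, 4), pool (2, 1, 3, 6) — not enough type-B units


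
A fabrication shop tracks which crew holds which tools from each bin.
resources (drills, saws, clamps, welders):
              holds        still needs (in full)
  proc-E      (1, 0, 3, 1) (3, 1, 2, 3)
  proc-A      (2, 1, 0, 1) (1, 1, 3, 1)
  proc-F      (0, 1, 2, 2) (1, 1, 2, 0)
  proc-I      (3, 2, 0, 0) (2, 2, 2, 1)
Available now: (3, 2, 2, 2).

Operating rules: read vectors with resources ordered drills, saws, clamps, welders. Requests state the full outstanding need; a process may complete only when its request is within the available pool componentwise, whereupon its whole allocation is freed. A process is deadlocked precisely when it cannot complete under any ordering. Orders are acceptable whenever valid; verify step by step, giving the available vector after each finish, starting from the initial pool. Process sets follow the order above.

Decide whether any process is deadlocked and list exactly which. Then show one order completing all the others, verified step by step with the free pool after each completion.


The deadlocked set is empty.
Key observation: no deadlock: proc-F fits now, and the freed resources carry the rest through.
A valid finishing order for the others: proc-F, proc-E, proc-A, proc-I. Check, step by step:
  pool = (3, 2, 2, 2)
  run proc-F (needs (1, 1, 2, 0), free (3, 2, 2, 2)); after release of (0, 1, 2, 2) the pool is (3, 3, 4, 4)
  run proc-E (needs (3, 1, 2, 3), free (3, 3, 4, 4)); after release of (1, 0, 3, 1) the pool is (4, 3, 7, 5)
  run proc-A (needs (1, 1, 3, 1), free (4, 3, 7, 5)); after release of (2, 1, 0, 1) the pool is (6, 4, 7, 6)
  run proc-I (needs (2, 2, 2, 1), free (6, 4, 7, 6)); after release of (3, 2, 0, 0) the pool is (9, 6, 7, 6)


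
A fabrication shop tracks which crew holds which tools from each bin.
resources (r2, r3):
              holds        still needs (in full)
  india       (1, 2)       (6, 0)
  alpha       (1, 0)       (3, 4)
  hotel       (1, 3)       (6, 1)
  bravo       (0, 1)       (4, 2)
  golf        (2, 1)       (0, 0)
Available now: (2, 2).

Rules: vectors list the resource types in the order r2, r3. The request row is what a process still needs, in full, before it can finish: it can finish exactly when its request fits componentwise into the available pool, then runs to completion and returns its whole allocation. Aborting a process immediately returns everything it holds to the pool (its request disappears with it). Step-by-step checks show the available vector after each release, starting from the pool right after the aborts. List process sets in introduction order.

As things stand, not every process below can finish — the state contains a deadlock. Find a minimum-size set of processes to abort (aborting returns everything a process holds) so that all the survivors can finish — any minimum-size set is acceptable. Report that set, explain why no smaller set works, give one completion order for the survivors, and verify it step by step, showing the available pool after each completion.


Abort india.
Key observation: hotel could never have finished before the abort; with (1, 2) returned by india, it fits at step 4.
No smaller set exists: with zero aborts the deadlock remains.
Survivors finish in the order: golf, alpha, bravo, hotel. Walking it through (pool after the aborts first):
  pool = (3, 4)
  golf needs (0, 0) <= (3, 4) -> finishes; pool += (2, 1) = (5, 5)
  alpha needs (3, 4) <= (5, 5) -> finishes; pool += (1, 0) = (6, 5)
  bravo needs (4, 2) <= (6, 5) -> finishes; pool += (0, 1) = (6, 6)
  hotel needs (6, 1) <= (6, 6) -> finishes; pool += (1, 3) = (7, 9)


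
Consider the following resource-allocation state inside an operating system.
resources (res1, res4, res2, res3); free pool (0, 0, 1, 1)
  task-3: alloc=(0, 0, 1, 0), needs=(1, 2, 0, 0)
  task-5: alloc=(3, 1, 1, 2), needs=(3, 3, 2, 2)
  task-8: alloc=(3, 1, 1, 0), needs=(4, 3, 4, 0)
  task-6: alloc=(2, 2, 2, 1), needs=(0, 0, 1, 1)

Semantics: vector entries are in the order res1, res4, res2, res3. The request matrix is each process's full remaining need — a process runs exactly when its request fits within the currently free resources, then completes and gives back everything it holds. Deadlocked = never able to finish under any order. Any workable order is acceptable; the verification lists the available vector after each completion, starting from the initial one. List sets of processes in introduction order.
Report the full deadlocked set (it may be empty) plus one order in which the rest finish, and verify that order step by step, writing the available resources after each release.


Deadlocked set: task-5 and task-8.
Key observation: the wall is res1: completing task-6, task-3 brings the pool only to (2, 2, 4, 2), and all the rest need more.
The rest can finish in the order task-6, task-3. Walking it through:
  pool = (0, 0, 1, 1)
  run task-6 (needs (0, 0, 1, 1), free (0, 0, 1, 1)); after release of (2, 2, 2, 1) the pool is (2, 2, 3, 2)
  run task-3 (needs (1, 2, 0, 0), free (2, 2, 3, 2)); after release of (0, 0, 1, 0) the pool is (2, 2, 4, 2)
The stuck group stays short no matter what:
  blocked: task-5 wants (3, 3, 2, 2), pool (2, 2, 4, 2) — not enough res1 and res4
  blocked: task-8 wants (4, 3, 4, 0), pool (2, 2, 4, 2) — not enough res1 and res4


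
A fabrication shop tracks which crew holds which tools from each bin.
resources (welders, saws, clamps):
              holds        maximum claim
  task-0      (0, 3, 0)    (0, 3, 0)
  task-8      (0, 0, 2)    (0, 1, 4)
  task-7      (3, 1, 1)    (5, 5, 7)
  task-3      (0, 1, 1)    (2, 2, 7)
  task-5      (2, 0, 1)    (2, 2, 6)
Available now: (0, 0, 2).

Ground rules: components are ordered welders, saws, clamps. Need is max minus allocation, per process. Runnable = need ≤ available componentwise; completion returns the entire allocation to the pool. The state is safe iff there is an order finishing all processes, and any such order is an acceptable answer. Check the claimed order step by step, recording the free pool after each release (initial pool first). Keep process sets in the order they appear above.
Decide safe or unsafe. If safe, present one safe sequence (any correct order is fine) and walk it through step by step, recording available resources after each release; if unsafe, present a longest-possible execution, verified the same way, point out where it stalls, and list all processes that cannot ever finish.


UNSAFE — no complete ordering exists.
Key observation: task-0, task-8 can finish, but then (0, 3, 4) is all there is, and the blocked group's clamps demands exceed it.
A maximal execution: task-0, task-8 — then nothing else fits. Walking it through:
  pool = (0, 0, 2)
  task-0: need (0, 0, 0) fits (0, 0, 2); releases (0, 3, 0), pool now (0, 3, 2)
  task-8: need (0, 1, 2) fits (0, 3, 2); releases (0, 0, 2), pool now (0, 3, 4)
  task-7 cannot run: need (2, 4, 6) vs free (0, 3, 4) (insufficient welders, saws and clamps)
  task-3 cannot run: need (2, 1, 6) vs free (0, 3, 4) (insufficient welders and clamps)
  task-5 cannot run: need (0, 2, 5) vs free (0, 3, 4) (insufficient clamps)
Permanently blocked: task-7, task-3 and task-5.


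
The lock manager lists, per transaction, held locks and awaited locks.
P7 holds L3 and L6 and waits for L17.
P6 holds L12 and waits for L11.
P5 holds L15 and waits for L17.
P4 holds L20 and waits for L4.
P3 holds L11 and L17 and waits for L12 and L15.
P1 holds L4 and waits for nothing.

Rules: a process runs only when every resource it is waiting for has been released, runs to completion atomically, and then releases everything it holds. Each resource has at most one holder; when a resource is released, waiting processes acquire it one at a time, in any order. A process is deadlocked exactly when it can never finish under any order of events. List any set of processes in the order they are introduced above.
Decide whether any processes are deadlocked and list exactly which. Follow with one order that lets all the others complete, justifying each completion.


Deadlocked set: P7, P6, P5 and P3.
Key observation: nobody on the ring P3 -> P6 -> P3 can start until another member finishes, which never happens; P5 is caught in further circular waits and P7 waits into the deadlock from upstream.
One completion order for the rest: P1, P4.
Verifying each step:
  P1 waits on nothing -> runs at once and releases L4
  P4 waits on L4 — all released -> runs and releases L20


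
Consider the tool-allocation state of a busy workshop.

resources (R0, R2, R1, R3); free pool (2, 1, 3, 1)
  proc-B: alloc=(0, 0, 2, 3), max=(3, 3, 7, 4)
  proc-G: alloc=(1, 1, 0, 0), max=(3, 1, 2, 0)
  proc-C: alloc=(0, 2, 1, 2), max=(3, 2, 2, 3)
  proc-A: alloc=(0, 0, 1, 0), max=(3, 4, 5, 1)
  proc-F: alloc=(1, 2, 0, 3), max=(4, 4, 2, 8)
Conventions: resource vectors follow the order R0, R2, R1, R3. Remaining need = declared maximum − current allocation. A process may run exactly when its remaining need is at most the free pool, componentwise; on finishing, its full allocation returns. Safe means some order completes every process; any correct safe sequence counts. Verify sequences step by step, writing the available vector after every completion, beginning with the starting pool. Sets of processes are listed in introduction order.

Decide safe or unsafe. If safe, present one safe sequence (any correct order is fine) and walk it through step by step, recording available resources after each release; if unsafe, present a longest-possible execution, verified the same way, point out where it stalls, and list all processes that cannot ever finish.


SAFE — a valid safe sequence is proc-G, proc-C, proc-A, proc-B, proc-F.
Key observation: reading the order forward, proc-G is the first process whose need (2, 0, 2, 0) meets the free pool (2, 1, 3, 1) exactly on a resource it requests.
Walking it through:
  pool = (2, 1, 3, 1)
  proc-G: need (2, 0, 2, 0) fits (2, 1, 3, 1); releases (1, 1, 0, 0), pool now (3, 2, 3, 1)
  proc-C: need (3, 0, 1, 1) fits (3, 2, 3, 1); releases (0, 2, 1, 2), pool now (3, 4, 4, 3)
  proc-A: need (3, 4, 4, 1) fits (3, 4, 4, 3); releases (0, 0, 1, 0), pool now (3, 4, 5, 3)
  proc-B: need (3, 3, 5, 1) fits (3, 4, 5, 3); releases (0, 0, 2, 3), pool now (3, 4, 7, 6)
  proc-F: need (3, 2, 2, 5) fits (3, 4, 7, 6); releases (1, 2, 0, 3), pool now (4, 6, 7, 9)


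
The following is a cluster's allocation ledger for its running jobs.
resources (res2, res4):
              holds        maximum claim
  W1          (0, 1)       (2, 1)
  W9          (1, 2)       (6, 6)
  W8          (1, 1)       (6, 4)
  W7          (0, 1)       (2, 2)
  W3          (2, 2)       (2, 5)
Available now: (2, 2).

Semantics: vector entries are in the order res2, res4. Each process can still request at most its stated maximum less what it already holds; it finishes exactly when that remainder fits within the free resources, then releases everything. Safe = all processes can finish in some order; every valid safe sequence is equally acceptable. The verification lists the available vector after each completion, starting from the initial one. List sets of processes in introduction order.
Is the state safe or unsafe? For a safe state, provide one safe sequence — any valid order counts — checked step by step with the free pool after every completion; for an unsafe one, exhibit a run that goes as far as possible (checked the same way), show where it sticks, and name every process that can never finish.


UNSAFE — no complete ordering exists.
Key observation: after W1, W3, W7 complete, (4, 6) is the best the pool ever gets, yet each leftover process wants more res2.
The run W1, W3, W7 cannot be extended any further. Walking it through:
  pool = (2, 2)
  W1: need (2, 0) fits (2, 2); releases (0, 1), pool now (2, 3)
  W3: need (0, 3) fits (2, 3); releases (2, 2), pool now (4, 5)
  W7: need (2, 1) fits (4, 5); releases (0, 1), pool now (4, 6)
  blocked: W9 wants (5, 4), pool (4, 6) — not enough res2
  blocked: W8 wants (5, 3), pool (4, 6) — not enough res2
Never able to finish: W9 and W8.


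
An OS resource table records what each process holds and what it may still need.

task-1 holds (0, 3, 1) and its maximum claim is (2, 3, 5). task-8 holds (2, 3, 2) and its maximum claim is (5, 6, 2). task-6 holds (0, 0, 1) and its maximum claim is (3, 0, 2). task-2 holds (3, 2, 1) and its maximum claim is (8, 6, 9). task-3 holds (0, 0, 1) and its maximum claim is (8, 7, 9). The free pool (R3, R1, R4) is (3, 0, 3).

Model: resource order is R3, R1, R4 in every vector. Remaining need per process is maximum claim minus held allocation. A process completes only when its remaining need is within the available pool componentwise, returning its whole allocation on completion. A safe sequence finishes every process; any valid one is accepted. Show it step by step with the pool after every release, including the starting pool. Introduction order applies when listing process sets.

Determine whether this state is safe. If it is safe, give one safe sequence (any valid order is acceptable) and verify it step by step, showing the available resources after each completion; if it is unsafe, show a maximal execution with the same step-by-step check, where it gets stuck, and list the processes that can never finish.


UNSAFE — no complete ordering exists.
Key observation: the wall is R4: completing task-6, task-1, task-8 brings the pool only to (5, 6, 7), and all the rest need more.
The run task-6, task-1, task-8 cannot be extended any further. Walking it through:
  pool = (3, 0, 3)
  task-6 needs (3, 0, 1) <= (3, 0, 3) -> finishes; pool += (0, 0, 1) = (3, 0, 4)
  task-1 needs (2, 0, 4) <= (3, 0, 4) -> finishes; pool += (0, 3, 1) = (3, 3, 5)
  task-8 needs (3, 3, 0) <= (3, 3, 5) -> finishes; pool += (2, 3, 2) = (5, 6, 7)
  task-2 cannot run: need (5, 4, 8) vs free (5, 6, 7) (insufficient R4)
  task-3 cannot run: need (8, 7, 8) vs free (5, 6, 7) (insufficient R3, R1 and R4)
Never able to finish: task-2 and task-3.


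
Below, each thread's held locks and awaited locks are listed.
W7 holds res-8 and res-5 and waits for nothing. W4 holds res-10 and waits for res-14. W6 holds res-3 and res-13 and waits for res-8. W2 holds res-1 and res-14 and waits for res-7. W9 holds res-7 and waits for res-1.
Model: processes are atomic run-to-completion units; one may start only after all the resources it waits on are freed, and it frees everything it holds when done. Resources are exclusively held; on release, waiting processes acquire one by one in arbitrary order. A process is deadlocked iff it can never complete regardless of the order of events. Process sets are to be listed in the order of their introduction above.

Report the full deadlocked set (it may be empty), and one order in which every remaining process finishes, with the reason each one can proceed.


The deadlocked set is W4, W2 and W9.
Key observation: the cycle W2 -> W9 -> W2 can never break — each member waits on the next; W4 waits into the deadlock from upstream.
The rest can finish in the order W7, W6.
Step-by-step check:
  W7: no waits; runs immediately, freeing res-8 and res-5
  W6: everything it awaited (res-8) is free; runs, freeing res-3 and res-13


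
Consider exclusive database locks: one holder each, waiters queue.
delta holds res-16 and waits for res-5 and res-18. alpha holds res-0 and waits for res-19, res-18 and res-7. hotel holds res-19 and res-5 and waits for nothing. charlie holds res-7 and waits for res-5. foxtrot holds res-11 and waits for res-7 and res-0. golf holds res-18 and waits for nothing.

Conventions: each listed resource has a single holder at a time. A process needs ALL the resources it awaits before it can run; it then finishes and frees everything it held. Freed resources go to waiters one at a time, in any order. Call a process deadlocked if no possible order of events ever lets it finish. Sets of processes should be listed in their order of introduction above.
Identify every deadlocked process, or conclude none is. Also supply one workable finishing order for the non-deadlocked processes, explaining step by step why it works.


The deadlocked set is empty.
Key observation: there is no circular wait here — follow any chain and it reaches a process that is free to run now.
One completion order for the rest: hotel, charlie, golf, delta, alpha, foxtrot.
Step-by-step check:
  run hotel (it waits on nothing); releases res-19 and res-5
  charlie waits on res-5 — all released -> runs and releases res-7
  run golf (it waits on nothing); releases res-18
  delta waits on res-5 and res-18 — all released -> runs and releases res-16
  alpha waits on res-19, res-18 and res-7 — all released -> runs and releases res-0
  foxtrot waits on res-7 and res-0 — all released -> runs and releases res-11


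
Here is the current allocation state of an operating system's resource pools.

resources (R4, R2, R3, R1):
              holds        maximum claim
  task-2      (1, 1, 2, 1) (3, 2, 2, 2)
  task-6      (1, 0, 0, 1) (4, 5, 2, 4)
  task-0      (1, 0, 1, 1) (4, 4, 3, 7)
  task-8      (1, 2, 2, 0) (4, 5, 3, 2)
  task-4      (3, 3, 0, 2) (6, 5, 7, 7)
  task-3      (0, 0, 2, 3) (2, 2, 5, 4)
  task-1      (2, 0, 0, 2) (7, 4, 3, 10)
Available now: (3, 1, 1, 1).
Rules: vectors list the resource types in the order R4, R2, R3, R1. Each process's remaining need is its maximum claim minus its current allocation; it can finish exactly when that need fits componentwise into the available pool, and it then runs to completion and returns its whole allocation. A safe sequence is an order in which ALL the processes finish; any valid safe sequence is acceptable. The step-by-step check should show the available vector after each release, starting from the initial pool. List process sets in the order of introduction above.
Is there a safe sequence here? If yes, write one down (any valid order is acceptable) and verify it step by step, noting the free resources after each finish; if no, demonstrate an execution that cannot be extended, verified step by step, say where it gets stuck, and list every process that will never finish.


The state is UNSAFE.
Key observation: after task-2, task-3 the pool peaks at (4, 2, 5, 5), and each blocked process is short somewhere: task-6 on R2; task-0 on R2, R1; task-8 on R2; task-4 on R3; task-1 on R4, R2, R1.
The run task-2, task-3 cannot be extended any further. Walking it through:
  pool = (3, 1, 1, 1)
  task-2: need (2, 1, 0, 1) fits (3, 1, 1, 1); releases (1, 1, 2, 1), pool now (4, 2, 3, 2)
  task-3: need (2, 2, 3, 1) fits (4, 2, 3, 2); releases (0, 0, 2, 3), pool now (4, 2, 5, 5)
  task-6 cannot run: need (3, 5, 2, 3) vs free (4, 2, 5, 5) (insufficient R2)
  task-0 cannot run: need (3, 4, 2, 6) vs free (4, 2, 5, 5) (insufficient R2 and R1)
  task-8 cannot run: need (3, 3, 1, 2) vs free (4, 2, 5, 5) (insufficient R2)
  task-4 cannot run: need (3, 2, 7, 5) vs free (4, 2, 5, 5) (insufficient R3)
  task-1 cannot run: need (5, 4, 3, 8) vs free (4, 2, 5, 5) (insufficient R4, R2 and R1)
Never able to finish: task-6, task-0, task-8, task-4 and task-1.
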